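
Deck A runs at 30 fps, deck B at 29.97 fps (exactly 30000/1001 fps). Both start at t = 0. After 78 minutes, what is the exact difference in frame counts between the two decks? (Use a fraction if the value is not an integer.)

10800/77 frames

78 min = 4680 s.
A emits 30 × 4680 = 140400 frames; B emits 30000/1001 × 4680 = 10800000/77.
Difference = 10800/77 frames (≈ 140.2597); B is behind A.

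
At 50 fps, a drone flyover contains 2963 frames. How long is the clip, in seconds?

Running time = 2963 / (50) = 59.26 s.

59.26 seconds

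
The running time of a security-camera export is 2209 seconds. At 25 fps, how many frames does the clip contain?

Frames = 2209 × 25 = 55225.

55225 frames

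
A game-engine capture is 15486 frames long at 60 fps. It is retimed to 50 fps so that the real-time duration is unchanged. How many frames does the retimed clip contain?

Target frames = source frames × (target rate / source rate) = 15486 × (50)/(60) = 15486 × 5/6 = 12905.

12905 frames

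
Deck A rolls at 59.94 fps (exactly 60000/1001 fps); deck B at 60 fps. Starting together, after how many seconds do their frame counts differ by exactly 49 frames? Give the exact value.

The gap grows by |60 − 60000/1001| = 60/1001 frames per second.
Time for a 49-frame gap: 49 ÷ (60/1001) = 49049/60 s.

49049/60 seconds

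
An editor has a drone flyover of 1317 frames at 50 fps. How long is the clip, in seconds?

Running time = 1317 / (50) = 26.34 s.

26.34 seconds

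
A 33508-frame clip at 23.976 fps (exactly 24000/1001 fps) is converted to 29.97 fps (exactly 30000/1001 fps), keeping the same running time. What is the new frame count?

Target frames = source frames × (target rate / source rate) = 33508 × (30000/1001)/(24000/1001) = 33508 × 5/4 = 41885.

41885 frames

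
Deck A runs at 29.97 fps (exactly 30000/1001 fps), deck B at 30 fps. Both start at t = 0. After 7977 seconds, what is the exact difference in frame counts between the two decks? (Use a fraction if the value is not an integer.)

239310/1001 frames

A emits 30000/1001 × 7977 = 239310000/1001 frames; B emits 30 × 7977 = 239310.
Difference = 239310/1001 frames (≈ 239.0709); B is ahead of A.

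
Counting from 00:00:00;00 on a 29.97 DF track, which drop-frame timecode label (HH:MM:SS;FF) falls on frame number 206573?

Ten DF minutes hold 17982 frames, so frame 206573 lies in block 11 (frames 197802–215783) with 8771 frames into that block.
The block's first minute is 1800 frames and the rest 1798 each; 8771 frames reaches minute 4, so 11 × 18 + 4 × 2 = 206 labels have been skipped so far.
Adding those back, label number 206573 + 206 = 206779 at 30 labels/s is 6892 s + 19 f = 1 h 54 min 52 s frame 19, i.e. 01:54:52;19.

01:54:52;19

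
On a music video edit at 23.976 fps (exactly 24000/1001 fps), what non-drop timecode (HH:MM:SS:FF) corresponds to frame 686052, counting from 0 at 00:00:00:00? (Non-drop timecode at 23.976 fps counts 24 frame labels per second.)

686052 ÷ 24 = 28585 full seconds, remainder 12 frames.
28585 s = 7 h 56 min 25 s.
Timecode: 07:56:25:12.

07:56:25:12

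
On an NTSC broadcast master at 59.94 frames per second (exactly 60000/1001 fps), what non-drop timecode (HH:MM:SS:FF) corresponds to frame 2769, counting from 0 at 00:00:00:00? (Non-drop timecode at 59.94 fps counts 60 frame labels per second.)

00:00:46:09

2769 ÷ 60 = 46 full seconds, remainder 9 frames.
46 s = 0 h 0 min 46 s.
Timecode: 00:00:46:09.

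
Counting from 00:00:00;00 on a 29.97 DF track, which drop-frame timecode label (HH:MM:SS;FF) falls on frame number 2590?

Ten DF minutes hold 17982 frames, so frame 2590 lies in block 0 (frames 0–17981) with 2590 frames into that block.
The block's first minute is 1800 frames and the rest 1798 each; 2590 frames reaches minute 1, so 0 × 18 + 1 × 2 = 2 labels have been skipped so far.
Adding those back, label number 2590 + 2 = 2592 at 30 labels/s is 86 s + 12 f = 0 h 1 min 26 s frame 12, i.e. 00:01:26;12.

00:01:26;12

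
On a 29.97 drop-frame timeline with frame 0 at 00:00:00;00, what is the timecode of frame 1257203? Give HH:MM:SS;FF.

11:39:08;23

Each 10-minute DF block holds 10 × 60 × 30 − 9 × 2 = 17982 frames. 1257203 ÷ 17982 → 69 full blocks, remainder 16445.
Within the partial block the first minute is 1800 frames and each further minute 1798, so 9 further minute boundaries passed. Total skipped labels = 18 × 69 + 2 × 9 = 1260.
Non-drop label index = 1257203 + 1260 = 1258463; at 30 labels/s that is 11:39:08:23, i.e. DF 11:39:08;23.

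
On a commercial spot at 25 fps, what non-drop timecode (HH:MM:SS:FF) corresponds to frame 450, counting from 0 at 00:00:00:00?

450 ÷ 25 = 18 full seconds, remainder 0 frames.
18 s = 0 h 0 min 18 s.
Timecode: 00:00:18:00.

00:00:18:00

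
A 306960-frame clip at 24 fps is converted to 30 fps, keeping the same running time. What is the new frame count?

383700 frames

Target frames = source frames × (target rate / source rate) = 306960 × (30)/(24) = 306960 × 5/4 = 383700.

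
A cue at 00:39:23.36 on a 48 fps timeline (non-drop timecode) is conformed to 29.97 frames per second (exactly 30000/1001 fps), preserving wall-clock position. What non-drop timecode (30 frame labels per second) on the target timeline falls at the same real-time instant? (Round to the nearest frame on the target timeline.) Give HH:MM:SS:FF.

00:39:21:12

Source frame index: (0×3600 + 39×60 + 23) × 48 + 36 = 113460.
Real time: 113460 / (48) = 9455/4 s.
Target frame: (9455/4) × (30000/1001) = 70912500/1001 ≈ 70841.658 → 70842.
At 30 labels/s: frame 70842 → 00:39:21:12.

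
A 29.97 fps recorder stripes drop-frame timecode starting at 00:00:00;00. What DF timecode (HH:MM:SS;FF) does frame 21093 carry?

Ten DF minutes hold 17982 frames, so frame 21093 lies in block 1 (frames 17982–35963) with 3111 frames into that block.
The block's first minute is 1800 frames and the rest 1798 each; 3111 frames reaches minute 1, so 1 × 18 + 1 × 2 = 20 labels have been skipped so far.
Adding those back, label number 21093 + 20 = 21113 at 30 labels/s is 703 s + 23 f = 0 h 11 min 43 s frame 23, i.e. 00:11:43;23.

00:11:43;23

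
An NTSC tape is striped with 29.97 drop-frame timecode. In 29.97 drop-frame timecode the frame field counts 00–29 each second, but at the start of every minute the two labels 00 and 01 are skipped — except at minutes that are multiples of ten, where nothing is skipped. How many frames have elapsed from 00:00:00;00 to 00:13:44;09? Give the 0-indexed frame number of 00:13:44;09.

24705

As if non-drop at 30 labels/s: (0 × 3600 + 13 × 60 + 44) × 30 + 9 = 24729.
Minute boundaries passed: 13; those not divisible by 10: 13 − 1 = 12; dropped labels = 2 × 12 = 24.
Actual frame index = 24729 − 24 = 24705.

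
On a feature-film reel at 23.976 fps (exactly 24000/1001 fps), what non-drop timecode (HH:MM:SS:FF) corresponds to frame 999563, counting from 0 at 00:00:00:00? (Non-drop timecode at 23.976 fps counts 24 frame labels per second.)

11:34:08:11

999563 ÷ 24 = 41648 full seconds, remainder 11 frames.
41648 s = 11 h 34 min 8 s.
Timecode: 11:34:08:11.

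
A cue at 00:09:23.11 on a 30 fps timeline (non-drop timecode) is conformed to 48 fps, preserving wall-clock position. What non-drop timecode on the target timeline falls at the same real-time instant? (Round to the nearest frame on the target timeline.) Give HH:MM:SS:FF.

Source frame index: (0×3600 + 9×60 + 23) × 30 + 11 = 16901.
Real time: 16901 / (30) = 16901/30 s.
Target frame: (16901/30) × (48) = 135208/5 ≈ 27041.600 → 27042.
At 48 labels/s: frame 27042 → 00:09:23:18.

00:09:23:18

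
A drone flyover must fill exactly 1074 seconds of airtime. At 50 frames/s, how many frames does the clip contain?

53700 frames

Frames = 1074 × 50 = 53700.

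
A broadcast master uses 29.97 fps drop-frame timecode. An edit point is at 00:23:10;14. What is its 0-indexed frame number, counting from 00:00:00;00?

41672

As if non-drop at 30 labels/s: (0 × 3600 + 23 × 60 + 10) × 30 + 14 = 41714.
Minute boundaries passed: 23; those not divisible by 10: 23 − 2 = 21; dropped labels = 2 × 21 = 42.
Actual frame index = 41714 − 42 = 41672.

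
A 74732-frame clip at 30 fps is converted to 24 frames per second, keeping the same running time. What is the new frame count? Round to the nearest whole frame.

59786 frames

Frames at target rate = 74732 × (24) / (30) = 298928/5 ≈ 59785.600.
Nearest whole frame: 59786.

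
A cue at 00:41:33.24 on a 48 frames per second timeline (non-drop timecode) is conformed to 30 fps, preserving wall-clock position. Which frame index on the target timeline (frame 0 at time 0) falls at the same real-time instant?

Source frame index: (0×3600 + 41×60 + 33) × 48 + 24 = 119688.
Real time: 119688 / (48) = 4987/2 s.
Target frame: (4987/2) × (30) = 74805.

frame 74805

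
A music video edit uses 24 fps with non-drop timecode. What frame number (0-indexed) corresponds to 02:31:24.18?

Total seconds to the label: (2 × 3600 + 31 × 60 + 24) = 9084.
Frame index = 9084 × 24 + 18 = 218034.

218034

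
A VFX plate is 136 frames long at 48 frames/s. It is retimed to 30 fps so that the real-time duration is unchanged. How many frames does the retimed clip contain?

85 frames

Target frames = source frames × (target rate / source rate) = 136 × (30)/(48) = 136 × 5/8 = 85.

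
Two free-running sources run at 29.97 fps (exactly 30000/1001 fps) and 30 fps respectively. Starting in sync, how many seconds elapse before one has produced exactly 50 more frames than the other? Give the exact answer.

The gap grows by |30 − 30000/1001| = 30/1001 frames per second.
Time for a 50-frame gap: 50 ÷ (30/1001) = 5005/3 s.

5005/3 seconds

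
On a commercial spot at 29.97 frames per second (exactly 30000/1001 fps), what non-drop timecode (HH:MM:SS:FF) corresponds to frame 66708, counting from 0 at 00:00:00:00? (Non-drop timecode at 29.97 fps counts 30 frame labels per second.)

00:37:03:18

66708 ÷ 30 = 2223 full seconds, remainder 18 frames.
2223 s = 0 h 37 min 3 s.
Timecode: 00:37:03:18.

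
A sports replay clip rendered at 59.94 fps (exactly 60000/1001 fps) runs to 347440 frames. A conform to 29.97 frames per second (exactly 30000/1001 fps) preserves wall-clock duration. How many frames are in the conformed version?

173720 frames

Target frames = source frames × (target rate / source rate) = 347440 × (30000/1001)/(60000/1001) = 347440 × 1/2 = 173720.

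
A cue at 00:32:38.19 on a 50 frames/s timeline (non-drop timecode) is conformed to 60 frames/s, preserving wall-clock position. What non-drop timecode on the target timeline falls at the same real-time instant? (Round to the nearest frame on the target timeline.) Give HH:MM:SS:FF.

00:32:38:23

Source frame index: (0×3600 + 32×60 + 38) × 50 + 19 = 97919.
Real time: 97919 / (50) = 97919/50 s.
Target frame: (97919/50) × (60) = 587514/5 ≈ 117502.800 → 117503.
At 60 labels/s: frame 117503 → 00:32:38:23.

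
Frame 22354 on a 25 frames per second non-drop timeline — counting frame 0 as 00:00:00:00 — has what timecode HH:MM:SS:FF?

22354 ÷ 25 = 894 full seconds, remainder 4 frames.
894 s = 0 h 14 min 54 s.
Timecode: 00:14:54:04.

00:14:54:04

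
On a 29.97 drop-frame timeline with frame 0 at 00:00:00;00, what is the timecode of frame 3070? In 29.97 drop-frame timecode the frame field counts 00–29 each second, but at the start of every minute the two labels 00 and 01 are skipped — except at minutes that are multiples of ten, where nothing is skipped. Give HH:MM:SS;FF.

00:01:42;12

Ten DF minutes hold 17982 frames, so frame 3070 lies in block 0 (frames 0–17981) with 3070 frames into that block.
The block's first minute is 1800 frames and the rest 1798 each; 3070 frames reaches minute 1, so 0 × 18 + 1 × 2 = 2 labels have been skipped so far.
Adding those back, label number 3070 + 2 = 3072 at 30 labels/s is 102 s + 12 f = 0 h 1 min 42 s frame 12, i.e. 00:01:42;12.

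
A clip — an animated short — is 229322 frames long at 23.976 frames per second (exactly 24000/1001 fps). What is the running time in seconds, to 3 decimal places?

9564.638 seconds

Running time = 229322 × 1001/24000 = 114775661/12000 s ≈ 9564.638 s.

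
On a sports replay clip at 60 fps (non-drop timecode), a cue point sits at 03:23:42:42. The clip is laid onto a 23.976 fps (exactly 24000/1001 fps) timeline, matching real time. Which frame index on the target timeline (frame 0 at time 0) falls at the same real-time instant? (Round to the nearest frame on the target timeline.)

frame 293052

Source frame index: (3×3600 + 23×60 + 42) × 60 + 42 = 733362.
Real time: 733362 / (60) = 122227/10 s.
Target frame: (122227/10) × (24000/1001) = 41906400/143 ≈ 293051.748 → 293052.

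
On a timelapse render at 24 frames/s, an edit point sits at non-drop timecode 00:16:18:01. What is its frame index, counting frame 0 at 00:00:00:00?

Total seconds to the label: (0 × 3600 + 16 × 60 + 18) = 978.
Frame index = 978 × 24 + 1 = 23473.

23473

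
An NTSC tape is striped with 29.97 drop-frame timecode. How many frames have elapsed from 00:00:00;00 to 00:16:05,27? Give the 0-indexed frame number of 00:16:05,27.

Complete 10-minute blocks: 1, each 17982 frames → 17982.
Remaining 6 whole minutes in the current block: 1800 + 5 × 1798 = 10790 frames.
Within the current minute: 5 × 30 + 27 − 2 = 175 (labels ;00/;01 skipped at this minute). Total = 17982 + 10790 + 175 = 28947.

28947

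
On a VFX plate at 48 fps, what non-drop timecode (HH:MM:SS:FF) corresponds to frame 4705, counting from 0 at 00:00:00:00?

00:01:38:01

4705 ÷ 48 = 98 full seconds, remainder 1 frame.
98 s = 0 h 1 min 38 s.
Timecode: 00:01:38:01.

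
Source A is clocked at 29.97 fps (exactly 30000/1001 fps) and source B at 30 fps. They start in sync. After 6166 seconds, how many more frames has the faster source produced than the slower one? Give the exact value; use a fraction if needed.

A emits 30000/1001 × 6166 = 184980000/1001 frames; B emits 30 × 6166 = 184980.
Difference = 184980/1001 frames (≈ 184.7952); B is ahead of A.

184980/1001 frames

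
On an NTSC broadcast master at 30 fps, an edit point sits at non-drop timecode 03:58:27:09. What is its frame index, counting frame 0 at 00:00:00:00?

Total seconds to the label: (3 × 3600 + 58 × 60 + 27) = 14307.
Frame index = 14307 × 30 + 9 = 429219.

frame 429219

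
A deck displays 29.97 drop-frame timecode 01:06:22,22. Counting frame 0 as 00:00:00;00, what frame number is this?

As if non-drop at 30 labels/s: (1 × 3600 + 6 × 60 + 22) × 30 + 22 = 119482.
Minute boundaries passed: 66; those not divisible by 10: 66 − 6 = 60; dropped labels = 2 × 60 = 120.
Actual frame index = 119482 − 120 = 119362.

119362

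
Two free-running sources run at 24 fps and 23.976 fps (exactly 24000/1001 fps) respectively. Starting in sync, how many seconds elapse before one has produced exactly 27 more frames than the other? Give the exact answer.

The gap grows by |24000/1001 − 24| = 24/1001 frames per second.
Time for a 27-frame gap: 27 ÷ (24/1001) = 1126.125 s.

1126.125 seconds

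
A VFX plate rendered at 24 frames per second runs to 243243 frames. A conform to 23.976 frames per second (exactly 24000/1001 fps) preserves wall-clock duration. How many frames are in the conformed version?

Target frames = source frames × (target rate / source rate) = 243243 × (24000/1001)/(24) = 243243 × 1000/1001 = 243000.

243000 frames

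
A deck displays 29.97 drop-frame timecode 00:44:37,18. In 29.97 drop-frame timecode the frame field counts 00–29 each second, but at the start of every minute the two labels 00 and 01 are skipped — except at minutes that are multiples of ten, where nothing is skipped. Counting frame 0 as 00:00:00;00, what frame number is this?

Complete 10-minute blocks: 4, each 17982 frames → 71928.
Remaining 4 whole minutes in the current block: 1800 + 3 × 1798 = 7194 frames.
Within the current minute: 37 × 30 + 18 − 2 = 1126 (labels ;00/;01 skipped at this minute). Total = 71928 + 7194 + 1126 = 80248.

80248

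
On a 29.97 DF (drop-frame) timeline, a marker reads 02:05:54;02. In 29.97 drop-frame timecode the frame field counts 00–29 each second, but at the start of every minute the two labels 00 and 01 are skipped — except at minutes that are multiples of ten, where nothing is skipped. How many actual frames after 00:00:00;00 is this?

As if non-drop at 30 labels/s: (2 × 3600 + 5 × 60 + 54) × 30 + 2 = 226622.
Minute boundaries passed: 125; those not divisible by 10: 125 − 12 = 113; dropped labels = 2 × 113 = 226.
Actual frame index = 226622 − 226 = 226396.

226396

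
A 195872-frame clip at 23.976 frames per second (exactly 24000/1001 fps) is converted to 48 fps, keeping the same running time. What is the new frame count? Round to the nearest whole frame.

392136 frames

Frames at target rate = 195872 × (48) / (24000/1001) = 49016968/125 ≈ 392135.744.
Nearest whole frame: 392136.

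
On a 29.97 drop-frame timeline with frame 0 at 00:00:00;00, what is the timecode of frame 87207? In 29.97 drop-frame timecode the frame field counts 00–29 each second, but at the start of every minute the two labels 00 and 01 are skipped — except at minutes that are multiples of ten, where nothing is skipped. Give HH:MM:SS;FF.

Each 10-minute DF block holds 10 × 60 × 30 − 9 × 2 = 17982 frames. 87207 ÷ 17982 → 4 full blocks, remainder 15279.
Within the partial block the first minute is 1800 frames and each further minute 1798, so 8 further minute boundaries passed. Total skipped labels = 18 × 4 + 2 × 8 = 88.
Non-drop label index = 87207 + 88 = 87295; at 30 labels/s that is 00:48:29:25, i.e. DF 00:48:29;25.

00:48:29;25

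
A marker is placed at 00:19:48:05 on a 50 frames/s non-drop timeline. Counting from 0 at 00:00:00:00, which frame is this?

frame 59405

Total seconds to the label: (0 × 3600 + 19 × 60 + 48) = 1188.
Frame index = 1188 × 50 + 5 = 59405.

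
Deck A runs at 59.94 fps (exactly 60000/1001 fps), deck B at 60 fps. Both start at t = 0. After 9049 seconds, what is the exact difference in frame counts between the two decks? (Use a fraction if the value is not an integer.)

A emits 60000/1001 × 9049 = 542940000/1001 frames; B emits 60 × 9049 = 542940.
Difference = 542940/1001 frames (≈ 542.3976); B is ahead of A.

542940/1001 frames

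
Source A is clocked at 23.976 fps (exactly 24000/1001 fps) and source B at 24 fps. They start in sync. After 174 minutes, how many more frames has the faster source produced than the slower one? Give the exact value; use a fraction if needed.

250560/1001 frames

174 min = 10440 s.
A emits 24000/1001 × 10440 = 250560000/1001 frames; B emits 24 × 10440 = 250560.
Difference = 250560/1001 frames (≈ 250.3097); B is ahead of A.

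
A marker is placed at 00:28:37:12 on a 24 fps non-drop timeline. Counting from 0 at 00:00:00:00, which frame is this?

frame 41220

Total seconds to the label: (0 × 3600 + 28 × 60 + 37) = 1717.
Frame index = 1717 × 24 + 12 = 41220.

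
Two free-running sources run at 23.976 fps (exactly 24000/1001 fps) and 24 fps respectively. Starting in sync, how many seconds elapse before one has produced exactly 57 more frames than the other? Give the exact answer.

The gap grows by |24 − 24000/1001| = 24/1001 frames per second.
Time for a 57-frame gap: 57 ÷ (24/1001) = 2377.375 s.

2377.375 seconds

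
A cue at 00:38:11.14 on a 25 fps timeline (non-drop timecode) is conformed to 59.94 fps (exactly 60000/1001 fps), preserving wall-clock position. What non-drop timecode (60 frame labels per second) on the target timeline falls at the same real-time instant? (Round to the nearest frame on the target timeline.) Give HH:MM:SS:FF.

Source frame index: (0×3600 + 38×60 + 11) × 25 + 14 = 57289.
Real time: 57289 / (25) = 57289/25 s.
Target frame: (57289/25) × (60000/1001) = 137493600/1001 ≈ 137356.244 → 137356.
At 60 labels/s: frame 137356 → 00:38:09:16.

00:38:09:16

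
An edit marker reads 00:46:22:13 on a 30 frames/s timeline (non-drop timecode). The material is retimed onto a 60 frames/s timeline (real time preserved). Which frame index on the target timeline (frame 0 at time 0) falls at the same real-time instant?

Source frame index: (0×3600 + 46×60 + 22) × 30 + 13 = 83473.
Real time: 83473 / (30) = 83473/30 s.
Target frame: (83473/30) × (60) = 166946.

frame 166946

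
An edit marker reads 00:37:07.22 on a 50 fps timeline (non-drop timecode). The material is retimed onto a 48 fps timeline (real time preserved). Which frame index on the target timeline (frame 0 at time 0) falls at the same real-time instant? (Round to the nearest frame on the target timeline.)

frame 106917

Source frame index: (0×3600 + 37×60 + 7) × 50 + 22 = 111372.
Real time: 111372 / (50) = 55686/25 s.
Target frame: (55686/25) × (48) = 2672928/25 ≈ 106917.120 → 106917.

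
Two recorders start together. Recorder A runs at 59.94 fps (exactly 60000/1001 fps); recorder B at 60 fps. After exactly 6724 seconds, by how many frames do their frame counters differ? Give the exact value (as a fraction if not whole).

403440/1001 frames

A emits 60000/1001 × 6724 = 403440000/1001 frames; B emits 60 × 6724 = 403440.
Difference = 403440/1001 frames (≈ 403.0370); B is ahead of A.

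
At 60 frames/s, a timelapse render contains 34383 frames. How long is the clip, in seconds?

573.05 seconds

Running time = 34383 / (60) = 573.05 s.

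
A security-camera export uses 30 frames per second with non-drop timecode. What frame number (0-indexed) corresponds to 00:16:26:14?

frame 29594

Total seconds to the label: (0 × 3600 + 16 × 60 + 26) = 986.
Frame index = 986 × 30 + 14 = 29594.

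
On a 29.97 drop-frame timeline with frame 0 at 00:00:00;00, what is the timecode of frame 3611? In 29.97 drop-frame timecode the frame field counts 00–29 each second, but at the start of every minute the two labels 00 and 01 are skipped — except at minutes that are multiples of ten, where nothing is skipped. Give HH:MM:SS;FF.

00:02:00;15

Ten DF minutes hold 17982 frames, so frame 3611 lies in block 0 (frames 0–17981) with 3611 frames into that block.
The block's first minute is 1800 frames and the rest 1798 each; 3611 frames reaches minute 2, so 0 × 18 + 2 × 2 = 4 labels have been skipped so far.
Adding those back, label number 3611 + 4 = 3615 at 30 labels/s is 120 s + 15 f = 0 h 2 min 0 s frame 15, i.e. 00:02:00;15.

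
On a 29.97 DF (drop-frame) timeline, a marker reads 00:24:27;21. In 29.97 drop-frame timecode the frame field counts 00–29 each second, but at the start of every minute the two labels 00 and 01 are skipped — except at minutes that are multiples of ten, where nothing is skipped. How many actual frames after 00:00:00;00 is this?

Complete 10-minute blocks: 2, each 17982 frames → 35964.
Remaining 4 whole minutes in the current block: 1800 + 3 × 1798 = 7194 frames.
Within the current minute: 27 × 30 + 21 − 2 = 829 (labels ;00/;01 skipped at this minute). Total = 35964 + 7194 + 829 = 43987.

43987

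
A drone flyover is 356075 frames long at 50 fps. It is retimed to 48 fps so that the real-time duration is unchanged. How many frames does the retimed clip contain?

Target frames = source frames × (target rate / source rate) = 356075 × (48)/(50) = 356075 × 24/25 = 341832.

341832 frames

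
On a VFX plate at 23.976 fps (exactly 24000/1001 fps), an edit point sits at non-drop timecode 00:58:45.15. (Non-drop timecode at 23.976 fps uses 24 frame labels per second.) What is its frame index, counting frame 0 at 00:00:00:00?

Total seconds to the label: (0 × 3600 + 58 × 60 + 45) = 3525.
Frame index = 3525 × 24 + 15 = 84615.

84615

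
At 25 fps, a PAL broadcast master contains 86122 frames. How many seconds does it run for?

Running time = 86122 / (25) = 3444.88 s.

3444.88 seconds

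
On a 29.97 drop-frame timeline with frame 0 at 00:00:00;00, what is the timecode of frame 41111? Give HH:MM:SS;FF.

Each 10-minute DF block holds 10 × 60 × 30 − 9 × 2 = 17982 frames. 41111 ÷ 17982 → 2 full blocks, remainder 5147.
Within the partial block the first minute is 1800 frames and each further minute 1798, so 2 further minute boundaries passed. Total skipped labels = 18 × 2 + 2 × 2 = 40.
Non-drop label index = 41111 + 40 = 41151; at 30 labels/s that is 00:22:51:21, i.e. DF 00:22:51;21.

00:22:51;21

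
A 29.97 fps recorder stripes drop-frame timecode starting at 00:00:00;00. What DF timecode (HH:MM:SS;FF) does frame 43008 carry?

00:23:55;00

Each 10-minute DF block holds 10 × 60 × 30 − 9 × 2 = 17982 frames. 43008 ÷ 17982 → 2 full blocks, remainder 7044.
Within the partial block the first minute is 1800 frames and each further minute 1798, so 3 further minute boundaries passed. Total skipped labels = 18 × 2 + 2 × 3 = 42.
Non-drop label index = 43008 + 42 = 43050; at 30 labels/s that is 00:23:55:00, i.e. DF 00:23:55;00.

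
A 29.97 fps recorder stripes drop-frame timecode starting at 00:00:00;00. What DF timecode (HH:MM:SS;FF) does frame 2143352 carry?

19:51:56;16

Ten DF minutes hold 17982 frames, so frame 2143352 lies in block 119 (frames 2139858–2157839) with 3494 frames into that block.
The block's first minute is 1800 frames and the rest 1798 each; 3494 frames reaches minute 1, so 119 × 18 + 1 × 2 = 2144 labels have been skipped so far.
Adding those back, label number 2143352 + 2144 = 2145496 at 30 labels/s is 71516 s + 16 f = 19 h 51 min 56 s frame 16, i.e. 19:51:56;16.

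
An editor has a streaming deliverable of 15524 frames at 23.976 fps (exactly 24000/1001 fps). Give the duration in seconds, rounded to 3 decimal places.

Running time = 15524 × 1001/24000 = 3884881/6000 s ≈ 647.480 s.

647.480 seconds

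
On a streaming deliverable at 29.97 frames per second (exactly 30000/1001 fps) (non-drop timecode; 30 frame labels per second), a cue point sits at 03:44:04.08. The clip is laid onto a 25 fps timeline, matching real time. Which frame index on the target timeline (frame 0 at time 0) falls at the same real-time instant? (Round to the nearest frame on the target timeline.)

Source frame index: (3×3600 + 44×60 + 4) × 30 + 8 = 403328.
Real time: 403328 / (30000/1001) = 25233208/1875 s.
Target frame: (25233208/1875) × (25) = 25233208/75 ≈ 336442.773 → 336443.

frame 336443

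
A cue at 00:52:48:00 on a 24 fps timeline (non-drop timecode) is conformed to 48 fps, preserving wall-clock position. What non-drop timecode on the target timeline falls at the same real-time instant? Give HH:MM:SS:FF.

Source frame index: (0×3600 + 52×60 + 48) × 24 + 0 = 76032.
Real time: 76032 / (24) = 3168 s.
Target frame: (3168) × (48) = 152064.
At 48 labels/s: frame 152064 → 00:52:48:00.

00:52:48:00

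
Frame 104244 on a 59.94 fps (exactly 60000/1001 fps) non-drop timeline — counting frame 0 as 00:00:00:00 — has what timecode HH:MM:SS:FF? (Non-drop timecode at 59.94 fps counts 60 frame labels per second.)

104244 ÷ 60 = 1737 full seconds, remainder 24 frames.
1737 s = 0 h 28 min 57 s.
Timecode: 00:28:57:24.

00:28:57:24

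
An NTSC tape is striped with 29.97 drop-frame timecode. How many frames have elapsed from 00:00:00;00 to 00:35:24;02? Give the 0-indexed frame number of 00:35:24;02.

63658

Complete 10-minute blocks: 3, each 17982 frames → 53946.
Remaining 5 whole minutes in the current block: 1800 + 4 × 1798 = 8992 frames.
Within the current minute: 24 × 30 + 2 − 2 = 720 (labels ;00/;01 skipped at this minute). Total = 53946 + 8992 + 720 = 63658.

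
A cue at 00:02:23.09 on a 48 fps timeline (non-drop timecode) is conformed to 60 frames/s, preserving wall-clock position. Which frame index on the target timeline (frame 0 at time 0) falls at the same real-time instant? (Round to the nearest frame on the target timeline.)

Source frame index: (0×3600 + 2×60 + 23) × 48 + 9 = 6873.
Real time: 6873 / (48) = 2291/16 s.
Target frame: (2291/16) × (60) = 34365/4 ≈ 8591.250 → 8591.

frame 8591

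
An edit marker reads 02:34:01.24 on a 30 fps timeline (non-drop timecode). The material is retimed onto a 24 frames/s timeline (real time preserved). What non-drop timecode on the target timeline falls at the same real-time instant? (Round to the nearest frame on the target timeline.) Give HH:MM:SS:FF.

Source frame index: (2×3600 + 34×60 + 1) × 30 + 24 = 277254.
Real time: 277254 / (30) = 46209/5 s.
Target frame: (46209/5) × (24) = 1109016/5 ≈ 221803.200 → 221803.
At 24 labels/s: frame 221803 → 02:34:01:19.

02:34:01:19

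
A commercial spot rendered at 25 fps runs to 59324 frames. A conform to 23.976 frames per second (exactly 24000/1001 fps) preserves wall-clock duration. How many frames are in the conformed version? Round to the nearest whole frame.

Frames at target rate = 59324 × (24000/1001) / (25) = 56951040/1001 ≈ 56894.146.
Nearest whole frame: 56894.

56894 frames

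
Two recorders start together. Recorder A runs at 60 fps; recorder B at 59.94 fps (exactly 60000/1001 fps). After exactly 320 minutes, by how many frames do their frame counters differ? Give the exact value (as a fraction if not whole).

320 min = 19200 s.
A emits 60 × 19200 = 1152000 frames; B emits 60000/1001 × 19200 = 1152000000/1001.
Difference = 1152000/1001 frames (≈ 1150.8492); B is behind A.

1152000/1001 frames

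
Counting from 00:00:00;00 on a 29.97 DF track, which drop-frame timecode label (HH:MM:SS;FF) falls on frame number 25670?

Each 10-minute DF block holds 10 × 60 × 30 − 9 × 2 = 17982 frames. 25670 ÷ 17982 → 1 full block, remainder 7688.
Within the partial block the first minute is 1800 frames and each further minute 1798, so 4 further minute boundaries passed. Total skipped labels = 18 × 1 + 2 × 4 = 26.
Non-drop label index = 25670 + 26 = 25696; at 30 labels/s that is 00:14:16:16, i.e. DF 00:14:16;16.

00:14:16;16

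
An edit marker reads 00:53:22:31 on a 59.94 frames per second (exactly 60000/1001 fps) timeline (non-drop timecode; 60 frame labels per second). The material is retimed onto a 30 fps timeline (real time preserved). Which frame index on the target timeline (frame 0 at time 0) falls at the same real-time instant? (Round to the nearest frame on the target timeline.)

frame 96172

Source frame index: (0×3600 + 53×60 + 22) × 60 + 31 = 192151.
Real time: 192151 / (60000/1001) = 192343151/60000 s.
Target frame: (192343151/60000) × (30) = 192343151/2000 ≈ 96171.576 → 96172.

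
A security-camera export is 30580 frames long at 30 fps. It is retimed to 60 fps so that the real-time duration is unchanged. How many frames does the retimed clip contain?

61160 frames

Target frames = source frames × (target rate / source rate) = 30580 × (60)/(30) = 30580 × 2 = 61160.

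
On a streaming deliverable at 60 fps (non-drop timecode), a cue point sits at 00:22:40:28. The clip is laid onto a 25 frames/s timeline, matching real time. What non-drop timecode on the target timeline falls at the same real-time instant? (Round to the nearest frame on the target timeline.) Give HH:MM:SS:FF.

Source frame index: (0×3600 + 22×60 + 40) × 60 + 28 = 81628.
Real time: 81628 / (60) = 20407/15 s.
Target frame: (20407/15) × (25) = 102035/3 ≈ 34011.667 → 34012.
At 25 labels/s: frame 34012 → 00:22:40:12.

00:22:40:12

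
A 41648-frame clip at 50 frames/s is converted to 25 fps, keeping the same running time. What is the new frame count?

20824 frames

Target frames = source frames × (target rate / source rate) = 41648 × (25)/(50) = 41648 × 1/2 = 20824.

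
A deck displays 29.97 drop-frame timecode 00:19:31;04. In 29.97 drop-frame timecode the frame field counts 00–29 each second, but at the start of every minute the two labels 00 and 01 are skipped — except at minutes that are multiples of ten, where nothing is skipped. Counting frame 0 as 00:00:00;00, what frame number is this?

35098

Complete 10-minute blocks: 1, each 17982 frames → 17982.
Remaining 9 whole minutes in the current block: 1800 + 8 × 1798 = 16184 frames.
Within the current minute: 31 × 30 + 4 − 2 = 932 (labels ;00/;01 skipped at this minute). Total = 17982 + 16184 + 932 = 35098.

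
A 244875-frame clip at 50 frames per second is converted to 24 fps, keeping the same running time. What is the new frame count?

117540 frames

Target frames = source frames × (target rate / source rate) = 244875 × (24)/(50) = 244875 × 12/25 = 117540.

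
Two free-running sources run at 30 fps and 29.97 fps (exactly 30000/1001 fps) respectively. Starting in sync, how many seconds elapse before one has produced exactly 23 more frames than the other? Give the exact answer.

23023/30 seconds

The gap grows by |30000/1001 − 30| = 30/1001 frames per second.
Time for a 23-frame gap: 23 ÷ (30/1001) = 23023/30 s.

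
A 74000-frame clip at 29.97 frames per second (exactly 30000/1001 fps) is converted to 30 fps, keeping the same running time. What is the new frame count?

Target frames = source frames × (target rate / source rate) = 74000 × (30)/(30000/1001) = 74000 × 1001/1000 = 74074.

74074 frames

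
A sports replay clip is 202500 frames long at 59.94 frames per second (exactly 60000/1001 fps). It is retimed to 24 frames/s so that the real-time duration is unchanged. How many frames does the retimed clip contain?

81081 frames

Target frames = source frames × (target rate / source rate) = 202500 × (24)/(60000/1001) = 202500 × 1001/2500 = 81081.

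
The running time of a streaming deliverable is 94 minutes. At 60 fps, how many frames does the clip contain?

338400 frames

94 min = 5640 s.
Frames = 5640 × 60 = 338400.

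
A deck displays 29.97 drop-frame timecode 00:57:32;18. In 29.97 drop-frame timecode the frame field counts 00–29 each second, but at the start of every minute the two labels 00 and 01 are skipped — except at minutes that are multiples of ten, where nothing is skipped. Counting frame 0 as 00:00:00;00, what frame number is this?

Complete 10-minute blocks: 5, each 17982 frames → 89910.
Remaining 7 whole minutes in the current block: 1800 + 6 × 1798 = 12588 frames.
Within the current minute: 32 × 30 + 18 − 2 = 976 (labels ;00/;01 skipped at this minute). Total = 89910 + 12588 + 976 = 103474.

103474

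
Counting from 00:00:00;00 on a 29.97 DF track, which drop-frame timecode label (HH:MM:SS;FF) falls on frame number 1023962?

09:29:26;08

Each 10-minute DF block holds 10 × 60 × 30 − 9 × 2 = 17982 frames. 1023962 ÷ 17982 → 56 full blocks, remainder 16970.
Within the partial block the first minute is 1800 frames and each further minute 1798, so 9 further minute boundaries passed. Total skipped labels = 18 × 56 + 2 × 9 = 1026.
Non-drop label index = 1023962 + 1026 = 1024988; at 30 labels/s that is 09:29:26:08, i.e. DF 09:29:26;08.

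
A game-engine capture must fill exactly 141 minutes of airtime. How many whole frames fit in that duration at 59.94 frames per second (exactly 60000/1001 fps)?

141 min = 8460 s.
Frames = 8460 × 60000/1001 = 507600000/1001 ≈ 507092.9071.
Complete frames: 507092.

507092 frames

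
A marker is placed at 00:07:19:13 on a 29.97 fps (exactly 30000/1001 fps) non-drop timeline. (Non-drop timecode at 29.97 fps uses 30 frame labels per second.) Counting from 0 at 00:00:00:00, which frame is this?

13183

Total seconds to the label: (0 × 3600 + 7 × 60 + 19) = 439.
Frame index = 439 × 30 + 13 = 13183.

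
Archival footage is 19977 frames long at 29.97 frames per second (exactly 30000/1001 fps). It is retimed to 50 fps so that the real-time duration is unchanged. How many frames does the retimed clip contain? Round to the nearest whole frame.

Frames at target rate = 19977 × (50) / (30000/1001) = 6665659/200 ≈ 33328.295.
Nearest whole frame: 33328.

33328 frames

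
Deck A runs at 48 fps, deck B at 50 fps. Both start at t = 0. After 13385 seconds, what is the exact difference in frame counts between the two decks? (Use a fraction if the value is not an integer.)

A emits 48 × 13385 = 642480 frames; B emits 50 × 13385 = 669250.
Difference = 26770 frames; B is ahead of A.

26770 frames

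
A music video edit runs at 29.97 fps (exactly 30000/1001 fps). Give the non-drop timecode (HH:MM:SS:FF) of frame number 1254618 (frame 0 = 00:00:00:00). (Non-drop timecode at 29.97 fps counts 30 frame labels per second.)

11:37:00:18

1254618 ÷ 30 = 41820 full seconds, remainder 18 frames.
41820 s = 11 h 37 min 0 s.
Timecode: 11:37:00:18.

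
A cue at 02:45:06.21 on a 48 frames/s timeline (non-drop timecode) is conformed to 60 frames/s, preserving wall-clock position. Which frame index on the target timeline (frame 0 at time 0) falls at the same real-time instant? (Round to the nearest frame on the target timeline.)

Source frame index: (2×3600 + 45×60 + 6) × 48 + 21 = 475509.
Real time: 475509 / (48) = 158503/16 s.
Target frame: (158503/16) × (60) = 2377545/4 ≈ 594386.250 → 594386.

frame 594386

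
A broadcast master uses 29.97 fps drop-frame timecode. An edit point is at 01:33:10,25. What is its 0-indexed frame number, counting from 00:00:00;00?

Complete 10-minute blocks: 9, each 17982 frames → 161838.
Remaining 3 whole minutes in the current block: 1800 + 2 × 1798 = 5396 frames.
Within the current minute: 10 × 30 + 25 − 2 = 323 (labels ;00/;01 skipped at this minute). Total = 161838 + 5396 + 323 = 167557.

167557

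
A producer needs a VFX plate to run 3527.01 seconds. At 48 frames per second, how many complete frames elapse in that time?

169296 frames

Frames = 3527.01 × 48 = 4232412/25 ≈ 169296.4800.
Complete frames: 169296.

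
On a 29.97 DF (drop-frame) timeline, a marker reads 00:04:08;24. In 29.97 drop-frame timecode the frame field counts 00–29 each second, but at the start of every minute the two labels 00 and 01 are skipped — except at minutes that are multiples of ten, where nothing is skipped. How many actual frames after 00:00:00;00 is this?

7456

As if non-drop at 30 labels/s: (0 × 3600 + 4 × 60 + 8) × 30 + 24 = 7464.
Minute boundaries passed: 4; those not divisible by 10: 4 − 0 = 4; dropped labels = 2 × 4 = 8.
Actual frame index = 7464 − 8 = 7456.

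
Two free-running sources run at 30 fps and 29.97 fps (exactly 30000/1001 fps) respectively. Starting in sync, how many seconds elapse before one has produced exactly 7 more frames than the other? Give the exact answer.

7007/30 seconds

The gap grows by |30000/1001 − 30| = 30/1001 frames per second.
Time for a 7-frame gap: 7 ÷ (30/1001) = 7007/30 s.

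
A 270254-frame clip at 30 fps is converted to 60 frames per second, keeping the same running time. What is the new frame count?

540508 frames

Target frames = source frames × (target rate / source rate) = 270254 × (60)/(30) = 270254 × 2 = 540508.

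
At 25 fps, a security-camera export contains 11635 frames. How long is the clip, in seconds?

Running time = 11635 / (25) = 465.4 s.

465.4 seconds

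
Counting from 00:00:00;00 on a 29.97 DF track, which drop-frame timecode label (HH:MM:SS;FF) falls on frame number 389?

Ten DF minutes hold 17982 frames, so frame 389 lies in block 0 (frames 0–17981) with 389 frames into that block.
The block's first minute is 1800 frames and the rest 1798 each; 389 frames reaches minute 0, so 0 × 18 + 0 × 2 = 0 labels have been skipped so far.
Adding those back, label number 389 + 0 = 389 at 30 labels/s is 12 s + 29 f = 0 h 0 min 12 s frame 29, i.e. 00:00:12;29.

00:00:12;29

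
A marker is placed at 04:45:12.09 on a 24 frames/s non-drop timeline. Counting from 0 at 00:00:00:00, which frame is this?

Total seconds to the label: (4 × 3600 + 45 × 60 + 12) = 17112.
Frame index = 17112 × 24 + 9 = 410697.

frame 410697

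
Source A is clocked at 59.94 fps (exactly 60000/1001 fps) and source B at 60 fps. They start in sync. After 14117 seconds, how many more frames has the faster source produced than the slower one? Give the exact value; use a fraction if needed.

A emits 60000/1001 × 14117 = 847020000/1001 frames; B emits 60 × 14117 = 847020.
Difference = 847020/1001 frames (≈ 846.1738); B is ahead of A.

847020/1001 frames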